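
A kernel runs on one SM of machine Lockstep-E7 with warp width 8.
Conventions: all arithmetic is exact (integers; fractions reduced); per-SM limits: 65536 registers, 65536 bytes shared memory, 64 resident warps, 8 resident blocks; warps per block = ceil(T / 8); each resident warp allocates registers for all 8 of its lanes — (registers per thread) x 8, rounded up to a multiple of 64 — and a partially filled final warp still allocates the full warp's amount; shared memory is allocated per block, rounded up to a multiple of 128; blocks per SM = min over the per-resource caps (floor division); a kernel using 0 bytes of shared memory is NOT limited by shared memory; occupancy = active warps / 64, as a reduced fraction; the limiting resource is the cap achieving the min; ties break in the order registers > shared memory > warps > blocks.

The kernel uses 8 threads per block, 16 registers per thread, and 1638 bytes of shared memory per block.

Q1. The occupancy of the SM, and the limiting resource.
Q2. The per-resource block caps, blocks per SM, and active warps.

Answer: occupancy 1/8, limited by blocks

registers: 512 blocks
shared memory: 39 blocks
warps: 64 blocks
blocks: 8 blocks

Answer: 8 blocks, 8 active warps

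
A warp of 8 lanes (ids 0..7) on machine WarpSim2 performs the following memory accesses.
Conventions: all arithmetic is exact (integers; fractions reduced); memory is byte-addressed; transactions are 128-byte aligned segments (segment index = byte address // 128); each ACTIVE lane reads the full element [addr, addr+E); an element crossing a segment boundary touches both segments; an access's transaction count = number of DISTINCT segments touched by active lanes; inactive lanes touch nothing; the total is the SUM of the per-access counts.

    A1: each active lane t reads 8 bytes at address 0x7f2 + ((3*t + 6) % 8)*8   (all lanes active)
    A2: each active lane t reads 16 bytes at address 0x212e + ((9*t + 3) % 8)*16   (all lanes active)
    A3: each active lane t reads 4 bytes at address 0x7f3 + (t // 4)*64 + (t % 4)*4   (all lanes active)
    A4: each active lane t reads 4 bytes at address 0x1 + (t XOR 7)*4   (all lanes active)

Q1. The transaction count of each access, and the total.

A1: 2 transactions
A2: 2 transactions
A3: 2 transactions
A4: 1 transaction

Answer: 2,2,2,1; total 7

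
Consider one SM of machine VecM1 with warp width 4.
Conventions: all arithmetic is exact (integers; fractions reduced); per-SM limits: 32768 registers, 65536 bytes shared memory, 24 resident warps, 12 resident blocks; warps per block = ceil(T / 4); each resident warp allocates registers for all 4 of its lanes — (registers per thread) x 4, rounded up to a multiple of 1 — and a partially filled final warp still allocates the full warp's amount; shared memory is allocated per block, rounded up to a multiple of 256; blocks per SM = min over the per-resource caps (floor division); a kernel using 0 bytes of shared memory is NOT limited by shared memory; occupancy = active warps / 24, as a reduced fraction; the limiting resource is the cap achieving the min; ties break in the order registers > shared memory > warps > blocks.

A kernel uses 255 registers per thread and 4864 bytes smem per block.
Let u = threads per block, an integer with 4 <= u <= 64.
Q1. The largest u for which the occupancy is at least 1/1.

Answer: u = 48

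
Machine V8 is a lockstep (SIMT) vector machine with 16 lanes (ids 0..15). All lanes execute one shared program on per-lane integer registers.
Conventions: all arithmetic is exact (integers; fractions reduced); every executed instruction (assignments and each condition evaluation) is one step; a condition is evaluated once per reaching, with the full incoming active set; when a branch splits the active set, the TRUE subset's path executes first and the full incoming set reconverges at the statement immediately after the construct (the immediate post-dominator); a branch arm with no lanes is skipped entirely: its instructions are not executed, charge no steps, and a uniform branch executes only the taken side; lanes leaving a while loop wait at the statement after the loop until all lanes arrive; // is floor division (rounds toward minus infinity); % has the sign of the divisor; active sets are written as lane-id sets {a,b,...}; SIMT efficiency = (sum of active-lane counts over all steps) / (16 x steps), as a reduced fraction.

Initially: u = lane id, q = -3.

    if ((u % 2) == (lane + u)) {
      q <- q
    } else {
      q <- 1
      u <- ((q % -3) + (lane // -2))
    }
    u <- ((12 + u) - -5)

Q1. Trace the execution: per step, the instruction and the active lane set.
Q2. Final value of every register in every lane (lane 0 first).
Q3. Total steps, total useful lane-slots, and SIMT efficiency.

step 0: eval ((u % 2) == (lane + u)) {0,1,2,3,4,5,6,7,8,9,10,11,12,13,14,15}
step 1: q <- q                       {0}
step 2: q <- 1                       {1,2,3,4,5,6,7,8,9,10,11,12,13,14,15}
step 3: u <- ((q % -3) + (lane // -2)) {1,2,3,4,5,6,7,8,9,10,11,12,13,14,15}
step 4: u <- ((12 + u) - -5)         {0,1,2,3,4,5,6,7,8,9,10,11,12,13,14,15}

Answer: 5 steps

u: 17,14,14,13,13,12,12,11,11,10,10,9,9,8,8,7
q: -3,1,1,1,1,1,1,1,1,1,1,1,1,1,1,1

steps = 5; useful = 63; efficiency = 63/80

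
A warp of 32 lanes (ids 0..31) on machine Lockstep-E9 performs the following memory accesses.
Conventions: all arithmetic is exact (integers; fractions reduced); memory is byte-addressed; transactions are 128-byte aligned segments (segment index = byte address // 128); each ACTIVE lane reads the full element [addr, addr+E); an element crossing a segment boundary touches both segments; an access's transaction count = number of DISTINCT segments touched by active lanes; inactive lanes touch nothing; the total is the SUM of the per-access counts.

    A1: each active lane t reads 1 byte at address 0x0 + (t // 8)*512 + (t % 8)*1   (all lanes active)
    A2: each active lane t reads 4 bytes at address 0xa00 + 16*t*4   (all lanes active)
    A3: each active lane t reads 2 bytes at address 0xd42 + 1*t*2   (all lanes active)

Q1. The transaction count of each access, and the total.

A1: 4 transactions
A2: 16 transactions
A3: 2 transactions

Answer: 4,16,2; total 22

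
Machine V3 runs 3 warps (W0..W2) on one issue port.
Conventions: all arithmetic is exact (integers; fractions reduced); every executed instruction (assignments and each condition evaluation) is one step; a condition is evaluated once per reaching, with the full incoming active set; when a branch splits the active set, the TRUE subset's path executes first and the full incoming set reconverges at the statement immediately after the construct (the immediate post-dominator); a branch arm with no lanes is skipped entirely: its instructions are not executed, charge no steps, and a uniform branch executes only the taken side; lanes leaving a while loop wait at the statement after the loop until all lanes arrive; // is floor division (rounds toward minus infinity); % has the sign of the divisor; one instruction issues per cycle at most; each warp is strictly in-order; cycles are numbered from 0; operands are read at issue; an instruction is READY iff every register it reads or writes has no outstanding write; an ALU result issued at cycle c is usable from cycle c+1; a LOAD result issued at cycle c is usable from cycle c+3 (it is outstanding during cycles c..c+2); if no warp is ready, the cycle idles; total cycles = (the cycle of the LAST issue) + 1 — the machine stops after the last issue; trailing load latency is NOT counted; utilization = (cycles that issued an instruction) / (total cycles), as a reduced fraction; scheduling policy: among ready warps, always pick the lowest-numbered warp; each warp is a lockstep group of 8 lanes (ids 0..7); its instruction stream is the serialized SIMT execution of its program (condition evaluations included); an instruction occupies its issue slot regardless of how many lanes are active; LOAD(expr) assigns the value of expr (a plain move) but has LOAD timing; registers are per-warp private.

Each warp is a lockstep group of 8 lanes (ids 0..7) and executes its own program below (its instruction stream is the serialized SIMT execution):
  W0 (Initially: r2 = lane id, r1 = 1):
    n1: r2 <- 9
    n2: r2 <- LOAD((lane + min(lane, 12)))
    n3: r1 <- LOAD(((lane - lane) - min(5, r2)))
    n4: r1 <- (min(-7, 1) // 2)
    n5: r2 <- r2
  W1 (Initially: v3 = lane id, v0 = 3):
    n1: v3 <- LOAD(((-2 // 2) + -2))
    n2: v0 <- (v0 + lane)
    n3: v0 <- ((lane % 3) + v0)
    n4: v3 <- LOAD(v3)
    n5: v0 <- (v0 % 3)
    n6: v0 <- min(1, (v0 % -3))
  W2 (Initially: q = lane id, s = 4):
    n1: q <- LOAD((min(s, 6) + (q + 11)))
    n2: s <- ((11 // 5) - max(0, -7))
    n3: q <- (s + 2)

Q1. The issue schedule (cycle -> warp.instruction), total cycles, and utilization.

cycle 0: W0.I0
cycle 1: W0.I1
cycle 2: W1.I0
cycle 3: W1.I1
cycle 4: W0.I2
cycle 5: W1.I2
cycle 6: W1.I3
cycle 7: W0.I3
cycle 8: W0.I4
cycle 9: W1.I4
cycle 10: W1.I5
cycle 11: W2.I0
cycle 12: W2.I1
cycle 13: idle
cycle 14: W2.I2

Answer: 15 cycles, utilization 14/15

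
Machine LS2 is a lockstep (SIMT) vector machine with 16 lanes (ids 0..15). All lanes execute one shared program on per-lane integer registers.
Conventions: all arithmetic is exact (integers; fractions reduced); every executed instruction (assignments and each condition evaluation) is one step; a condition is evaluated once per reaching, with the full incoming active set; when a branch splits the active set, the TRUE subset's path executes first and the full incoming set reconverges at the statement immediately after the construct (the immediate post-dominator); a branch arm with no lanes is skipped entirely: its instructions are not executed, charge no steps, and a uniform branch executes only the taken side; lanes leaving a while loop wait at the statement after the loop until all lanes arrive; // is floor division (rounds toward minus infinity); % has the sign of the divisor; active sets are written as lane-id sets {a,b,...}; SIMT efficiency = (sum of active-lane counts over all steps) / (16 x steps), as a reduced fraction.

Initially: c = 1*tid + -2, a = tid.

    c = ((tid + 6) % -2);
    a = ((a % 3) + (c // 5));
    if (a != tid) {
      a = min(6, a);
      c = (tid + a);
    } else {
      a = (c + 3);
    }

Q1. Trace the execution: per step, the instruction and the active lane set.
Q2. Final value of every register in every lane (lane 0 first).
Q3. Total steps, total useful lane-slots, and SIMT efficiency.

step 0: c <- ((tid + 6) % -2)        {0,1,2,3,4,5,6,7,8,9,10,11,12,13,14,15}
step 1: a <- ((a % 3) + (c // 5))    {0,1,2,3,4,5,6,7,8,9,10,11,12,13,14,15}
step 2: eval (a != tid)              {0,1,2,3,4,5,6,7,8,9,10,11,12,13,14,15}
step 3: a <- min(6, a)               {1,3,4,5,6,7,8,9,10,11,12,13,14,15}
step 4: c <- (tid + a)               {1,3,4,5,6,7,8,9,10,11,12,13,14,15}
step 5: a <- (c + 3)                 {0,2}

Answer: 6 steps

c: 0,1,0,2,5,6,6,7,10,8,11,12,12,13,16,14
a: 3,0,3,-1,1,1,0,0,2,-1,1,1,0,0,2,-1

steps = 6; useful = 78; efficiency = 78/96 = 13/16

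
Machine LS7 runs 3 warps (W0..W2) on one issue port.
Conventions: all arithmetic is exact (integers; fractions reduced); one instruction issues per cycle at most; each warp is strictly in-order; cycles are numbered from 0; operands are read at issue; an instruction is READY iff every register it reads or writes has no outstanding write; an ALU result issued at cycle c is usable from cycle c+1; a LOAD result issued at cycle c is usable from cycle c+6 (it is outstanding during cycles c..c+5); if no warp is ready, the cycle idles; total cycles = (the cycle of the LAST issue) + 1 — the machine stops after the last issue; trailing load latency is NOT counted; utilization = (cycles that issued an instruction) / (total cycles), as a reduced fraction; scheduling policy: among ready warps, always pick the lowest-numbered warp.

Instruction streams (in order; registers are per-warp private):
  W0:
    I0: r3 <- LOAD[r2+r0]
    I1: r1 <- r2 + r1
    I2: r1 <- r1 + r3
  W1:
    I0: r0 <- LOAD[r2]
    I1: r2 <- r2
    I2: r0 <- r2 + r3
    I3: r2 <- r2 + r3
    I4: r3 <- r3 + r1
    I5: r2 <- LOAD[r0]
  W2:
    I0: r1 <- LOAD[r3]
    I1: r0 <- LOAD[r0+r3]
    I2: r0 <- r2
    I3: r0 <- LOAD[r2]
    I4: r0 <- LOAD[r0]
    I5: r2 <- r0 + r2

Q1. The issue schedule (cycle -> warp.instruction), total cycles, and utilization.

cycle 0: W0.I0
cycle 1: W0.I1
cycle 2: W1.I0
cycle 3: W1.I1
cycle 4: W2.I0
cycle 5: W2.I1
cycle 6: W0.I2
cycle 7: idle
cycle 8: W1.I2
cycle 9: W1.I3
cycle 10: W1.I4
cycle 11: W1.I5
cycle 12: W2.I2
cycle 13: W2.I3
cycle 14: idle
cycle 15: idle
cycle 16: idle
cycle 17: idle
cycle 18: idle
cycle 19: W2.I4
cycle 20: idle
cycle 21: idle
cycle 22: idle
cycle 23: idle
cycle 24: idle
cycle 25: W2.I5

Answer: 26 cycles, utilization 15/26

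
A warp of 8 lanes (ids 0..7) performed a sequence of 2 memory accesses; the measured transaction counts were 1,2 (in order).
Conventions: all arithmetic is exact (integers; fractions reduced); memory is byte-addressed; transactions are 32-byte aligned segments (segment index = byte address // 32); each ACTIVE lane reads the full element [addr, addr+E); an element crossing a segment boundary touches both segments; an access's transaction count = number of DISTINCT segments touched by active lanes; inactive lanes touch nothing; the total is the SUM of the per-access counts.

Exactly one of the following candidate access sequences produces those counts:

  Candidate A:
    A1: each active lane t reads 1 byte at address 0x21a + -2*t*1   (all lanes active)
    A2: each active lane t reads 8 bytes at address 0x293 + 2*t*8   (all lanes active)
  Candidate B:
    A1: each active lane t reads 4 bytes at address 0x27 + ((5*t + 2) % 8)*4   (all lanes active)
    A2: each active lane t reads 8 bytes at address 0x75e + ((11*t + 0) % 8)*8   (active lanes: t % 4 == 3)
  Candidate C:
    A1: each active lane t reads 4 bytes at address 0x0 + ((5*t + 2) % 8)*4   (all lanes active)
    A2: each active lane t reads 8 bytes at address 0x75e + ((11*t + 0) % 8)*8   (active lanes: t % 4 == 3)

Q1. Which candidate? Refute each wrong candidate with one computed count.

A: A2 gives 5 transactions, not 2
B: A1 gives 2 transactions, not 1
C: all counts match (1,2)

Answer: C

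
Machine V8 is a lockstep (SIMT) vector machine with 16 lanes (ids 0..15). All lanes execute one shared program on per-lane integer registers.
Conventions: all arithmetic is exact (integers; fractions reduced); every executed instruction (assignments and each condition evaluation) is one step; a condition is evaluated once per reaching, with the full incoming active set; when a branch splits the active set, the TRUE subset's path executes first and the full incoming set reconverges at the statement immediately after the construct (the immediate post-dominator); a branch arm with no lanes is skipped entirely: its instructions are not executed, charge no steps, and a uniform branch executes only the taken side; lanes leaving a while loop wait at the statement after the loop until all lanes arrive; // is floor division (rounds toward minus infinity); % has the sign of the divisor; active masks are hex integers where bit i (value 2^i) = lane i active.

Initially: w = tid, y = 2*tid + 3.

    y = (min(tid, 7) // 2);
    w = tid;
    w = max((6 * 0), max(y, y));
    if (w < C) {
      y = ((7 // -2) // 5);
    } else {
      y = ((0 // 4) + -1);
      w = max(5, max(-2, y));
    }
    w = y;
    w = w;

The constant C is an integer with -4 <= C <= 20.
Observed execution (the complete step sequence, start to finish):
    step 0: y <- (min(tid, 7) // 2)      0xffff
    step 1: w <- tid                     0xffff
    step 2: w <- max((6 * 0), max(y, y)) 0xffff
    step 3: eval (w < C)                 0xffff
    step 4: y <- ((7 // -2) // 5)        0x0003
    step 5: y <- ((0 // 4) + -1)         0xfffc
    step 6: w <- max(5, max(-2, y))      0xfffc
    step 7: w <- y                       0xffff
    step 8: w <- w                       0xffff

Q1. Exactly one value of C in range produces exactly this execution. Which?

Answer: C = 1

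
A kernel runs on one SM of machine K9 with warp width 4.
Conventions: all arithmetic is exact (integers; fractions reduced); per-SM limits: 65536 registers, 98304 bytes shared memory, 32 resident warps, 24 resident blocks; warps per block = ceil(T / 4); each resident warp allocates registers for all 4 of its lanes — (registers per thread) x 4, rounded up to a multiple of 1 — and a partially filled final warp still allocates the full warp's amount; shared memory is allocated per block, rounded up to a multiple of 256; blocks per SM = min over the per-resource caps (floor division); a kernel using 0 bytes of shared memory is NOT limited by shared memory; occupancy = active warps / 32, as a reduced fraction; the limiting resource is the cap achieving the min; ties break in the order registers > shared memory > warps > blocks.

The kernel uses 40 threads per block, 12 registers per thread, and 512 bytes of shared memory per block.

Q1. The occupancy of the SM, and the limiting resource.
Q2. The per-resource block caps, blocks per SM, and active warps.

Answer: occupancy 15/16, limited by warps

registers: 136 blocks
shared memory: 192 blocks
warps: 3 blocks
blocks: 24 blocks

Answer: 3 blocks, 30 active warps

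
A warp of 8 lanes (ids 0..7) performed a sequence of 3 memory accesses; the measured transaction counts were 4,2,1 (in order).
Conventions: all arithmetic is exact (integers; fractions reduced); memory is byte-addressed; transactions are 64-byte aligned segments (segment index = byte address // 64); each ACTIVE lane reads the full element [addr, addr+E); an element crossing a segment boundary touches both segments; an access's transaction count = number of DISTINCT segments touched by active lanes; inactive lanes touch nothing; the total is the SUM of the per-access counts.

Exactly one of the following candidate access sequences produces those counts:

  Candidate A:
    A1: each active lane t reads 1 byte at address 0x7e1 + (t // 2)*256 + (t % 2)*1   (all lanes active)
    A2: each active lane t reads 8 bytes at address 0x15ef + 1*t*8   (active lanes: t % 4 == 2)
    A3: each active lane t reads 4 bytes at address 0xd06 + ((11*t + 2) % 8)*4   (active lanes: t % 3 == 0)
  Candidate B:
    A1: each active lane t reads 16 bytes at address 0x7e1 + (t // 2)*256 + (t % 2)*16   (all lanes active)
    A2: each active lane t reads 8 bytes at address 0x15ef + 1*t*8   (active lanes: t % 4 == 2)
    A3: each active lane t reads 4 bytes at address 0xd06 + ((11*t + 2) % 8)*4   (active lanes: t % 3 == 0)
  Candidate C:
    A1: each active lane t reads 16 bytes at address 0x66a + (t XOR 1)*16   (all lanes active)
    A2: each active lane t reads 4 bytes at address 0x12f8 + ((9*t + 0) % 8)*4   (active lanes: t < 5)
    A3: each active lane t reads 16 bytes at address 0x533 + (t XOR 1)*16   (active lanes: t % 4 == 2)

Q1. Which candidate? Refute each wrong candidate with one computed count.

B: A1 gives 8 transactions, not 4
C: A1 gives 3 transactions, not 4
A: all counts match (4,2,1)

Answer: A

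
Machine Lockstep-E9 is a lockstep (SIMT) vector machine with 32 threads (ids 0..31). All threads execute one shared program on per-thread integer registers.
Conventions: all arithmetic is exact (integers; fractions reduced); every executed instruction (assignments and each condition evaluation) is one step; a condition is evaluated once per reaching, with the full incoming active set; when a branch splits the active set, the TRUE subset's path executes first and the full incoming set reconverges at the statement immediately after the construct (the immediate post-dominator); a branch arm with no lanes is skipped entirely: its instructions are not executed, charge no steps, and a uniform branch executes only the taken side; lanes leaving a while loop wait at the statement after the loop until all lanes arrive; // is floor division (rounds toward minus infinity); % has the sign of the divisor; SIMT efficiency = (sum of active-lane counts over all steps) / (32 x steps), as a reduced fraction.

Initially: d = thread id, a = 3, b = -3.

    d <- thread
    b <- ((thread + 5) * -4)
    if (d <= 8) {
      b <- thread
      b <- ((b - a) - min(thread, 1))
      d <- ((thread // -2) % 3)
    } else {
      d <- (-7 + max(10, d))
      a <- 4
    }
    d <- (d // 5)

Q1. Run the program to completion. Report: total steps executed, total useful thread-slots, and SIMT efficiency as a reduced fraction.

Answer: 9 steps, 201 useful, 67/96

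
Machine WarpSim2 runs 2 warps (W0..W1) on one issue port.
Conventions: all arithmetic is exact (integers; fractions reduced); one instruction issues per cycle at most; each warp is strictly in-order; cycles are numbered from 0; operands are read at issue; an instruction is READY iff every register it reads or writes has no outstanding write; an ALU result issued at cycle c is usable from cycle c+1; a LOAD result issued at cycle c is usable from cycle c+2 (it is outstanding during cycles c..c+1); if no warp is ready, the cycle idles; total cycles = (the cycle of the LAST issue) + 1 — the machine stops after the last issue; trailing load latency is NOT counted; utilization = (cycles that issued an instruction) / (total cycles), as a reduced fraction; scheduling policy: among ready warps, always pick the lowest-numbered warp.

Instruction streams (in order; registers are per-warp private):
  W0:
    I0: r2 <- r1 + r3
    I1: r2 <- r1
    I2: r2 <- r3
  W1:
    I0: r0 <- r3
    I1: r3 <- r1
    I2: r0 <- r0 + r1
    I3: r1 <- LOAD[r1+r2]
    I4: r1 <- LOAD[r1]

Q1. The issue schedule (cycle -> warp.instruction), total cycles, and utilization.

cycle 0: W0.I0
cycle 1: W0.I1
cycle 2: W0.I2
cycle 3: W1.I0
cycle 4: W1.I1
cycle 5: W1.I2
cycle 6: W1.I3
cycle 7: idle
cycle 8: W1.I4

Answer: 9 cycles, utilization 8/9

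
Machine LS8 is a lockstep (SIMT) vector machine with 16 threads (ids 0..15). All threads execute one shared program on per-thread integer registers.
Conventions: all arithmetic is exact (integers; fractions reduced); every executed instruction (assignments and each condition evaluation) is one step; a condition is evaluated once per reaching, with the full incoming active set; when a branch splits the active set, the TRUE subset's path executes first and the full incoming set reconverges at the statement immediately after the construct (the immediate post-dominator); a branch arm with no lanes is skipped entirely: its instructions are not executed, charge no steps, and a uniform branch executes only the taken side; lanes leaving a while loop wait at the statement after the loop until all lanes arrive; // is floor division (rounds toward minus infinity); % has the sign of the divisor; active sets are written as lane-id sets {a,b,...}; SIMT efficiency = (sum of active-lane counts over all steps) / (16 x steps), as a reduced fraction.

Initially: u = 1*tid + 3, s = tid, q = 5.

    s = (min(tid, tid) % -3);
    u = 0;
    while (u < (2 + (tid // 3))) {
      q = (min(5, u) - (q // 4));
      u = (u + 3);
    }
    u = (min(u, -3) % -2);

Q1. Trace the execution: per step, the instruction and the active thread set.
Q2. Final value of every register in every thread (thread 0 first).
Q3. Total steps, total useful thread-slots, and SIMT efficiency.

step 0: s <- (min(tid, tid) % -3)    {0,1,2,3,4,5,6,7,8,9,10,11,12,13,14,15}
step 1: u <- 0                       {0,1,2,3,4,5,6,7,8,9,10,11,12,13,14,15}
step 2: eval (u < (2 + (tid // 3)))  {0,1,2,3,4,5,6,7,8,9,10,11,12,13,14,15}
step 3: q <- (min(5, u) - (q // 4))  {0,1,2,3,4,5,6,7,8,9,10,11,12,13,14,15}
step 4: u <- (u + 3)                 {0,1,2,3,4,5,6,7,8,9,10,11,12,13,14,15}
step 5: eval (u < (2 + (tid // 3)))  {0,1,2,3,4,5,6,7,8,9,10,11,12,13,14,15}
step 6: q <- (min(5, u) - (q // 4))  {6,7,8,9,10,11,12,13,14,15}
step 7: u <- (u + 3)                 {6,7,8,9,10,11,12,13,14,15}
step 8: eval (u < (2 + (tid // 3)))  {6,7,8,9,10,11,12,13,14,15}
step 9: q <- (min(5, u) - (q // 4))  {15}
step 10: u <- (u + 3)                 {15}
step 11: eval (u < (2 + (tid // 3)))  {15}
step 12: u <- (min(u, -3) % -2)       {0,1,2,3,4,5,6,7,8,9,10,11,12,13,14,15}

Answer: 13 steps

u: -1,-1,-1,-1,-1,-1,-1,-1,-1,-1,-1,-1,-1,-1,-1,-1
s: 0,-2,-1,0,-2,-1,0,-2,-1,0,-2,-1,0,-2,-1,0
q: -1,-1,-1,-1,-1,-1,4,4,4,4,4,4,4,4,4,4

steps = 13; useful = 145; efficiency = 145/208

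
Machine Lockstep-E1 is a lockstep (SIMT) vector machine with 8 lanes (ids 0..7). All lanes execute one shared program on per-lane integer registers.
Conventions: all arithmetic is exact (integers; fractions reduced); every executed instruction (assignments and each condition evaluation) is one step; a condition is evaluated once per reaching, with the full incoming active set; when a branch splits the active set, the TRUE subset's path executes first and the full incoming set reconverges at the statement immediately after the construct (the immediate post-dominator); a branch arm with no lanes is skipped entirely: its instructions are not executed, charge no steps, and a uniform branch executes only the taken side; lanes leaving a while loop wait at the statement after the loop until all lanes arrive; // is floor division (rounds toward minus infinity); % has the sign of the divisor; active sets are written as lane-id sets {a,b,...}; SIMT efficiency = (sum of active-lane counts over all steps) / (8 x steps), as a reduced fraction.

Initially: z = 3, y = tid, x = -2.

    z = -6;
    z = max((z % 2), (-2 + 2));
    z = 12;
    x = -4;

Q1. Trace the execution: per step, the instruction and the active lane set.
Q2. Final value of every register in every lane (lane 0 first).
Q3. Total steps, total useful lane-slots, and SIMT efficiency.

step 0: z <- -6                      {0,1,2,3,4,5,6,7}
step 1: z <- max((z % 2), (-2 + 2))  {0,1,2,3,4,5,6,7}
step 2: z <- 12                      {0,1,2,3,4,5,6,7}
step 3: x <- -4                      {0,1,2,3,4,5,6,7}

Answer: 4 steps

z: 12,12,12,12,12,12,12,12
y: 0,1,2,3,4,5,6,7
x: -4,-4,-4,-4,-4,-4,-4,-4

steps = 4; useful = 32; efficiency = 32/32 = 1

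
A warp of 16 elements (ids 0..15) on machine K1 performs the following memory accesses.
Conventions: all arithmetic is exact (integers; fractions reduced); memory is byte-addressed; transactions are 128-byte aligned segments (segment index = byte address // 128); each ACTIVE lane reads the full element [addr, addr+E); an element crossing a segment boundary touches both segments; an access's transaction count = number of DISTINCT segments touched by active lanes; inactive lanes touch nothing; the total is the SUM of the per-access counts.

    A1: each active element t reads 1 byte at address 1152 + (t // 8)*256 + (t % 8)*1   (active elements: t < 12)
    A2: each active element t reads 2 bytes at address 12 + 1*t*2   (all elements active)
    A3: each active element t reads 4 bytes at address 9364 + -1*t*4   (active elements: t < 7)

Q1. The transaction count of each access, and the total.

A1: 2 transactions
A2: 1 transaction
A3: 2 transactions

Answer: 2,1,2; total 5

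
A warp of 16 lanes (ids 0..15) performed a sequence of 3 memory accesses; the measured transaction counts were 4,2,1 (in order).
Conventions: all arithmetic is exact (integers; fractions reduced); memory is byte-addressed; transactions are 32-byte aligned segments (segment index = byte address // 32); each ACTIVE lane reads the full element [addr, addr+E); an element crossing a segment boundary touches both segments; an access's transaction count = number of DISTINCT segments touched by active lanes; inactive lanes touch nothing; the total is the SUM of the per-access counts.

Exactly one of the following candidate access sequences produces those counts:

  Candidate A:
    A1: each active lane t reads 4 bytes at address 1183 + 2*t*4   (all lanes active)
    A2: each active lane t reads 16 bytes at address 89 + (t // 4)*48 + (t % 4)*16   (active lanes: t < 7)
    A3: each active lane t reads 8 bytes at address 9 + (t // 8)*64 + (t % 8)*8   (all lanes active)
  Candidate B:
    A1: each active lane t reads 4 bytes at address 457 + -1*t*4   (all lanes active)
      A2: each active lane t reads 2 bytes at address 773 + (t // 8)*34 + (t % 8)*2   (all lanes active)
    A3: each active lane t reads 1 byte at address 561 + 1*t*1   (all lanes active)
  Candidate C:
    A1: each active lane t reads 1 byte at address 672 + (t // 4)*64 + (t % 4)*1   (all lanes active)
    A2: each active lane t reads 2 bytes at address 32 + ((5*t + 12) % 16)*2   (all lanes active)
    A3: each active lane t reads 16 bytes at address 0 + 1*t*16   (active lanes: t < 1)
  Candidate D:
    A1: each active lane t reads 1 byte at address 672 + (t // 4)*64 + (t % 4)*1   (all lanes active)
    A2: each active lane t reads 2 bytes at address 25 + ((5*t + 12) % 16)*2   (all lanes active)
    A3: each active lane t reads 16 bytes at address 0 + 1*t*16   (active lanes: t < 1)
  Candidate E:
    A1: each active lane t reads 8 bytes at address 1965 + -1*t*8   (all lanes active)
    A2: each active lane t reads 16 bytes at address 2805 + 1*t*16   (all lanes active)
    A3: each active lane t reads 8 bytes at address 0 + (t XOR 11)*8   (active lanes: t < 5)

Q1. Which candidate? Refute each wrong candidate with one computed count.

A: A1 gives 5 transactions, not 4
B: A1 gives 3 transactions, not 4
C: A2 gives 1 transaction, not 2
E: A1 gives 5 transactions, not 4
D: all counts match (4,2,1)

Answer: D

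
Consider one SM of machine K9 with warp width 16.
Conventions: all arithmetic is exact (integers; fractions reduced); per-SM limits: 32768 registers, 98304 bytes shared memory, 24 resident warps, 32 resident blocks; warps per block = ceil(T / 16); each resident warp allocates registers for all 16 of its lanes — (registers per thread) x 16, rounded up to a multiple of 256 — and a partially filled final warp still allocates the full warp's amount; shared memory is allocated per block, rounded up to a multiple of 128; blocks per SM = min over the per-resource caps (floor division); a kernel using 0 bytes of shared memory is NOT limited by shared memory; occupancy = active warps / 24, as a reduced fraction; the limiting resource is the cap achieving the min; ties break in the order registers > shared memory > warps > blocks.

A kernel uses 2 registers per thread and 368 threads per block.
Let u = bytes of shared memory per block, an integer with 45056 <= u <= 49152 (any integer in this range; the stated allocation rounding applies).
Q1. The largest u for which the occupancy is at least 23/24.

Answer: u = 49152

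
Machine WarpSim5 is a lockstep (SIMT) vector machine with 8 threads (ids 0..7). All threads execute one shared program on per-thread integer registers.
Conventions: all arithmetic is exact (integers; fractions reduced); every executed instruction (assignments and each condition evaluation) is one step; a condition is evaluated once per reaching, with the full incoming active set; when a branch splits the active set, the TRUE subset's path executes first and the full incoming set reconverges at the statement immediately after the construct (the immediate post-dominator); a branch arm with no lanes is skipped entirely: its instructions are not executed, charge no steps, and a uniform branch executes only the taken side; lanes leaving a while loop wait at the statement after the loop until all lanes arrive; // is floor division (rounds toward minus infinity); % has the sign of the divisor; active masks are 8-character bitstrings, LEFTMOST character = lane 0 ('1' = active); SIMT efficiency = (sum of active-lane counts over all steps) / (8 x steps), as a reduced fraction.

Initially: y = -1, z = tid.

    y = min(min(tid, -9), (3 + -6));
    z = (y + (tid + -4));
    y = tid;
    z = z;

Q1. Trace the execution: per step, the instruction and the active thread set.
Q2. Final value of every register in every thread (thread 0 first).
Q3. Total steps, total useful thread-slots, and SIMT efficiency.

step 0: y <- min(min(tid, -9), (3 + -6)) 11111111
step 1: z <- (y + (tid + -4))        11111111
step 2: y <- tid                     11111111
step 3: z <- z                       11111111

Answer: 4 steps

y: 0,1,2,3,4,5,6,7
z: -13,-12,-11,-10,-9,-8,-7,-6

steps = 4; useful = 32; efficiency = 32/32 = 1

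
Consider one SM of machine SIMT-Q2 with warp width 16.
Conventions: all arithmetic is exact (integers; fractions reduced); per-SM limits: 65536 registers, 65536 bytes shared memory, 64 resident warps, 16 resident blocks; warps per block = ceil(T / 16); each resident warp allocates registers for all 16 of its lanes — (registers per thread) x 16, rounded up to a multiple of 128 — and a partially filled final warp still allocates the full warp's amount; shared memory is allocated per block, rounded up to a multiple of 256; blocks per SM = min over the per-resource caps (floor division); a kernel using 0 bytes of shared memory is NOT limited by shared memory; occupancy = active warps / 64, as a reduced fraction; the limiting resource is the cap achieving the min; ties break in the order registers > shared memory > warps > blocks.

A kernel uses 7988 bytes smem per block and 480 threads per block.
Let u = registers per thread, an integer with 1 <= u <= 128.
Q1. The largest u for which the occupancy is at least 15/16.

Answer: u = 64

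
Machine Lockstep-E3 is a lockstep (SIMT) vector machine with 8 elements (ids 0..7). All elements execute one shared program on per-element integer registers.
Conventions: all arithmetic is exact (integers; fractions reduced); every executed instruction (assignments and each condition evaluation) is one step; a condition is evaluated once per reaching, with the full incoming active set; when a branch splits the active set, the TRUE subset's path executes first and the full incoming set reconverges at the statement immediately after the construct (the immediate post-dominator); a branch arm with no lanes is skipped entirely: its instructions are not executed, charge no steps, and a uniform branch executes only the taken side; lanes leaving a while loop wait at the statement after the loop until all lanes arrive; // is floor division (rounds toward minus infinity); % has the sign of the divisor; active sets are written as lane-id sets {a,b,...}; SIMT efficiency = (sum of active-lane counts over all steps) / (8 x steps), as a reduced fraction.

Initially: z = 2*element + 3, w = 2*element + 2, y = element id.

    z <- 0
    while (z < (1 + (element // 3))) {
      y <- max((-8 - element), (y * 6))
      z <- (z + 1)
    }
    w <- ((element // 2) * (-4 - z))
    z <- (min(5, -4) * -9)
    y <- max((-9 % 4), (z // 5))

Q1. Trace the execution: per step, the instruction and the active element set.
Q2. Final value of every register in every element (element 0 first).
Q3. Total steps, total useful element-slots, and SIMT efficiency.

step 0: z <- 0                       {0,1,2,3,4,5,6,7}
step 1: eval (z < (1 + (element // 3))) {0,1,2,3,4,5,6,7}
step 2: y <- max((-8 - element), (y * 6)) {0,1,2,3,4,5,6,7}
step 3: z <- (z + 1)                 {0,1,2,3,4,5,6,7}
step 4: eval (z < (1 + (element // 3))) {0,1,2,3,4,5,6,7}
step 5: y <- max((-8 - element), (y * 6)) {3,4,5,6,7}
step 6: z <- (z + 1)                 {3,4,5,6,7}
step 7: eval (z < (1 + (element // 3))) {3,4,5,6,7}
step 8: y <- max((-8 - element), (y * 6)) {6,7}
step 9: z <- (z + 1)                 {6,7}
step 10: eval (z < (1 + (element // 3))) {6,7}
step 11: w <- ((element // 2) * (-4 - z)) {0,1,2,3,4,5,6,7}
step 12: z <- (min(5, -4) * -9)       {0,1,2,3,4,5,6,7}
step 13: y <- max((-9 % 4), (z // 5)) {0,1,2,3,4,5,6,7}

Answer: 14 steps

z: 36,36,36,36,36,36,36,36
w: 0,0,-5,-6,-12,-12,-21,-21
y: 7,7,7,7,7,7,7,7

steps = 14; useful = 85; efficiency = 85/112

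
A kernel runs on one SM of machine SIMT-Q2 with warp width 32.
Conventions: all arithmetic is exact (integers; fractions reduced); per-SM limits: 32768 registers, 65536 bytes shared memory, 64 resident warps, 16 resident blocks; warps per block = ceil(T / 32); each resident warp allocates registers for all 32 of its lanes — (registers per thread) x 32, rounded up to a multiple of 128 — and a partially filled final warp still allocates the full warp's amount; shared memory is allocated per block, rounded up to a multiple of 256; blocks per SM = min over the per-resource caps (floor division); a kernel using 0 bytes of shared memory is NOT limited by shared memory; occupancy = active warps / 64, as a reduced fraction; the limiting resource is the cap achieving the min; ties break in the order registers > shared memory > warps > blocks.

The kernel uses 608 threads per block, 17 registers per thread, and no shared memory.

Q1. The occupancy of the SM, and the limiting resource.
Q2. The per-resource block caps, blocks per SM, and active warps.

Answer: occupancy 19/32, limited by registers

registers: 2 blocks
shared memory: no limit (kernel uses none)
warps: 3 blocks
blocks: 16 blocks

Answer: 2 blocks, 38 active warps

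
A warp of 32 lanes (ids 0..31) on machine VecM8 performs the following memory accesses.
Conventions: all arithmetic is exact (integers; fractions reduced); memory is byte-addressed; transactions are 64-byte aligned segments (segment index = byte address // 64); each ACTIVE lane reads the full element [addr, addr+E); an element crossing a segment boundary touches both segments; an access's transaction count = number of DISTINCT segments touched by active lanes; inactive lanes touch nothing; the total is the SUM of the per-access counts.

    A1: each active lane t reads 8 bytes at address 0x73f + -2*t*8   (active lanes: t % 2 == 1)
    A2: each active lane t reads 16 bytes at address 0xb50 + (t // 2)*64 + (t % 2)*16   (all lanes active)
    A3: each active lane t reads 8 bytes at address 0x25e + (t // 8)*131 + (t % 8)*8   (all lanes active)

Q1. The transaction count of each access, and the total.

A1: 8 transactions
A2: 16 transactions
A3: 8 transactions

Answer: 8,16,8; total 32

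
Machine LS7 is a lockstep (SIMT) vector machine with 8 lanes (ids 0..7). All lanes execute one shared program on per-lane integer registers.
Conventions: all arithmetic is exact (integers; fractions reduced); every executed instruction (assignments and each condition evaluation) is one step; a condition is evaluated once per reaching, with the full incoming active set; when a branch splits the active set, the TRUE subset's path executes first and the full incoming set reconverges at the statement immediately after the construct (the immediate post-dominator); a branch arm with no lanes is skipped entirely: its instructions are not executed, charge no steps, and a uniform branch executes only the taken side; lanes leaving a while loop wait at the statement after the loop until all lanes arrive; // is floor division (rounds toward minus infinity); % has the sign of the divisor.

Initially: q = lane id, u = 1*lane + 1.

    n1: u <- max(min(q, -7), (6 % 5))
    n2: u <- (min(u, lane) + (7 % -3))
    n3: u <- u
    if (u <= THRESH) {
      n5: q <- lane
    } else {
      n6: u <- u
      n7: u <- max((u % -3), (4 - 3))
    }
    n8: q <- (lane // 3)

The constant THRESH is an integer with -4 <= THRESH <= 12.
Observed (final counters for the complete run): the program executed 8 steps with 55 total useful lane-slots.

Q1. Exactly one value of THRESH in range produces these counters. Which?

Answer: THRESH = -2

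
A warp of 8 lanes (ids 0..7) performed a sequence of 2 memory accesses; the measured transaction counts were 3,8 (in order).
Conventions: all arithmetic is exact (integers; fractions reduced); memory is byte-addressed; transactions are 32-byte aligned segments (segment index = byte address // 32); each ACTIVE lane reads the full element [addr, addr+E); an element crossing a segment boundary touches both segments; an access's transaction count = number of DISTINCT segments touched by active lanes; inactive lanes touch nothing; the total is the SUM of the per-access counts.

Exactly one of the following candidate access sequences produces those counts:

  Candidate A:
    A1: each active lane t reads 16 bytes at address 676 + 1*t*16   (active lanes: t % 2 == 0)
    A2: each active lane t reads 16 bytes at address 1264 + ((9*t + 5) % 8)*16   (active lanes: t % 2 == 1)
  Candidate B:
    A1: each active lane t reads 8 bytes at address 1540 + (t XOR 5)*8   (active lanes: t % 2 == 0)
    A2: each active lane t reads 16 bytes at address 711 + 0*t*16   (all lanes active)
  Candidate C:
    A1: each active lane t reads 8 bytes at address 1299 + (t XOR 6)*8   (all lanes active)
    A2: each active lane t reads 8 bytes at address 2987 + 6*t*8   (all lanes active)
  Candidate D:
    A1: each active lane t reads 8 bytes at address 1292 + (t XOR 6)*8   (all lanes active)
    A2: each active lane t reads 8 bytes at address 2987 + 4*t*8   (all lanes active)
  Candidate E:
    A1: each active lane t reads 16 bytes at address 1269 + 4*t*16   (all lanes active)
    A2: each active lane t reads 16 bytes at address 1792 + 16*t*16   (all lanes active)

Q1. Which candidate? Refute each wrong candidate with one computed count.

A: A1 gives 4 transactions, not 3
B: A2 gives 1 transaction, not 8
C: A2 gives 12 transactions, not 8
E: A1 gives 16 transactions, not 3
D: all counts match (3,8)

Answer: D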